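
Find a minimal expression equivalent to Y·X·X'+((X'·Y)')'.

Y·X·X'+((X'·Y)')'
= Y·X·X'+X'·Y   [double negation]
= (Y·X+Y)·X'   [distribution]
= Y·X'   [absorption]

Y·X'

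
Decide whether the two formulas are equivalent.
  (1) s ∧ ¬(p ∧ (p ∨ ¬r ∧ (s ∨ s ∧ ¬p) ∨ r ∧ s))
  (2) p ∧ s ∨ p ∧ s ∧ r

No

E1: s ∧ ¬(p ∧ (p ∨ ¬r ∧ (s ∨ s ∧ ¬p) ∨ r ∧ s))
    = s ∧ ¬(p ∧ (p ∨ ¬r ∧ s ∨ r ∧ s))   (absorption)
    = s ∧ ¬(p ∧ (p ∨ s))   (distribution)
    = s ∧ ¬p   (absorption)
E2: p ∧ s ∨ p ∧ s ∧ r
    = p ∧ s   (absorption)
These differ: at p=0, r=1, s=1, E1 = 1 but E2 = 0.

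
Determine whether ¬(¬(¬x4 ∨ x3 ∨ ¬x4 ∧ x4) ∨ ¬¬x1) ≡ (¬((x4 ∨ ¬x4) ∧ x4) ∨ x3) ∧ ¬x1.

E1: ¬(¬(¬x4 ∨ x3 ∨ ¬x4 ∧ x4) ∨ ¬¬x1)
    = ¬(¬(¬x4 ∨ x3) ∨ ¬¬x1)
    = (¬x4 ∨ x3) ∧ ¬x1
E2: (¬((x4 ∨ ¬x4) ∧ x4) ∨ x3) ∧ ¬x1
    = (¬x4 ∨ x3) ∧ ¬x1
Both reduce to (¬x4 ∨ x3) ∧ ¬x1, so they are equivalent.

Yes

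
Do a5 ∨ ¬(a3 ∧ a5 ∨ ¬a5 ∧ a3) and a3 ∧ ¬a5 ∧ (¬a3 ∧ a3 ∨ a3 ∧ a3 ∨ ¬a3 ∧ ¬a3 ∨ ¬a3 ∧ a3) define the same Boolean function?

No

E1: a5 ∨ ¬(a3 ∧ a5 ∨ ¬a5 ∧ a3)
    = a5 ∨ ¬a3   [distribution]
E2: a3 ∧ ¬a5 ∧ (¬a3 ∧ a3 ∨ a3 ∧ a3 ∨ ¬a3 ∧ ¬a3 ∨ ¬a3 ∧ a3)
    = a3 ∧ ¬a5 ∧ (¬a3 ∧ a3 ∨ a3 ∧ a3 ∨ ¬a3)   [distribution]
    = a3 ∧ ¬a5 ∧ (a3 ∨ ¬a3)   [distribution]
    = a3 ∧ ¬a5   [complement / identity]
These differ: at a3=0, a5=1, E1 = 1 but E2 = 0.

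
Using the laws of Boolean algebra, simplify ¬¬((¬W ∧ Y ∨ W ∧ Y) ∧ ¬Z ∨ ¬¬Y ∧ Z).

¬¬((¬W ∧ Y ∨ W ∧ Y) ∧ ¬Z ∨ ¬¬Y ∧ Z)
= ¬¬(Y ∧ ¬Z ∨ ¬¬Y ∧ Z)   [distribution]
= Y ∧ ¬Z ∨ ¬¬Y ∧ Z   [double negation]
= Y ∧ ¬Z ∨ Y ∧ Z   [double negation]
= Y   [distribution]

Y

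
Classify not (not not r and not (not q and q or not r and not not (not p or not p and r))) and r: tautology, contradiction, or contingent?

contradiction

not (not not r and not (not q and q or not r and not not (not p or not p and r))) and r
= not (not not r and not (not q and q or not r and (not p or not p and r))) and r   — double negation
= not (not not r and not (not q and q or not r and not p)) and r   — absorption
= not (not not r and not (not r and not p)) and r   — complement / identity
= (not r or not r and not p) and r   — De Morgan
= not r and r   — absorption
= False   — complement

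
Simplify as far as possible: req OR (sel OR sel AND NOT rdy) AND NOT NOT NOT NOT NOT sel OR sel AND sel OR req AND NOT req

req OR sel

req OR (sel OR sel AND NOT rdy) AND NOT NOT NOT NOT NOT sel OR sel AND sel OR req AND NOT req
= req OR (sel OR sel AND NOT rdy) AND NOT NOT NOT NOT NOT sel OR sel AND sel   (complement / identity)
= req OR (sel OR sel AND NOT rdy) AND NOT NOT NOT sel OR sel AND sel   (double negation)
= req OR (sel OR sel AND NOT rdy) AND NOT sel OR sel AND sel   (double negation)
= req OR sel AND NOT sel OR sel AND sel   (absorption)
= req OR sel   (distribution)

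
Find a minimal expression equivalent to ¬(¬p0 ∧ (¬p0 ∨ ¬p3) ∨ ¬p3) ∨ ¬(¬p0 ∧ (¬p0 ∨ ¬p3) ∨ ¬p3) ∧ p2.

p0 ∧ p3

¬(¬p0 ∧ (¬p0 ∨ ¬p3) ∨ ¬p3) ∨ ¬(¬p0 ∧ (¬p0 ∨ ¬p3) ∨ ¬p3) ∧ p2
= ¬(¬p0 ∧ (¬p0 ∨ ¬p3) ∨ ¬p3)   [absorption]
= ¬(¬p0 ∨ ¬p3)   [absorption]
= p0 ∧ p3   [De Morgan]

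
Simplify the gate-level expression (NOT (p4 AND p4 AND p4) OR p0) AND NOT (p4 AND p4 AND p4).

(NOT (p4 AND p4 AND p4) OR p0) AND NOT (p4 AND p4 AND p4)
= NOT (p4 AND p4 AND p4)   (absorption)
= NOT (p4 AND p4)   (idempotence)
= NOT p4   (idempotence)

NOT p4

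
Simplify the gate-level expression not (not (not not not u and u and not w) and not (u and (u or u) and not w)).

not (not (not not not u and u and not w) and not (u and (u or u) and not w))
= not (not (not not not u and u and not w) and not (u and u and not w))
= not (not (not u and u and not w) and not (u and u and not w))
= not u and u and not w or u and u and not w
= u and not w

u and not w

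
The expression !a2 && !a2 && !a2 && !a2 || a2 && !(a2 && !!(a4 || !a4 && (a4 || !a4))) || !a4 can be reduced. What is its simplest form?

!a2 && !a2 && !a2 && !a2 || a2 && !(a2 && !!(a4 || !a4 && (a4 || !a4))) || !a4
= !a2 && !a2 || a2 && !(a2 && !!(a4 || !a4 && (a4 || !a4))) || !a4   [idempotence]
= !a2 && !a2 || a2 && !(a2 && (a4 || !a4 && (a4 || !a4))) || !a4   [double negation]
= !a2 && !a2 || a2 && !(a2 && (a4 || !a4)) || !a4   [complement / identity]
= !a2 && !a2 || a2 && !a2 || !a4   [complement / identity]
= !a2 && !a2 || !a4   [complement / identity]
= !a2 || !a4   [idempotence]

!a2 || !a4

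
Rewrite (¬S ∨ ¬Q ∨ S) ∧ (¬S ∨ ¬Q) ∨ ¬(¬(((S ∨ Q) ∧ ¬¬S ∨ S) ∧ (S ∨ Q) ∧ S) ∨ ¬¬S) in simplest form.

(¬S ∨ ¬Q ∨ S) ∧ (¬S ∨ ¬Q) ∨ ¬(¬(((S ∨ Q) ∧ ¬¬S ∨ S) ∧ (S ∨ Q) ∧ S) ∨ ¬¬S)
= (¬S ∨ ¬Q ∨ S) ∧ (¬S ∨ ¬Q) ∨ ((S ∨ Q) ∧ ¬¬S ∨ S) ∧ (S ∨ Q) ∧ S ∧ ¬S   — De Morgan
= ¬S ∨ ¬Q ∨ ((S ∨ Q) ∧ ¬¬S ∨ S) ∧ (S ∨ Q) ∧ S ∧ ¬S   — absorption
= ¬S ∨ ¬Q ∨ ((S ∨ Q) ∧ S ∨ S) ∧ (S ∨ Q) ∧ S ∧ ¬S   — double negation
= ¬S ∨ ¬Q ∨ (S ∨ Q) ∧ S ∧ ¬S   — absorption
= ¬S ∨ ¬Q ∨ S ∧ ¬S   — absorption
= ¬S ∨ ¬Q   — complement / identity

¬S ∨ ¬Q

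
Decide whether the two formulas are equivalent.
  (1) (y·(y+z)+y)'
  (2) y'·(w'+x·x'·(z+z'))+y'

E1: (y·(y+z)+y)'
    = (y+y)'   (absorption)
    = y'   (idempotence)
E2: y'·(w'+x·x'·(z+z'))+y'
    = y'·(w'+x·x')+y'   (complement / identity)
    = y'·w'+y'   (complement / identity)
    = y'   (absorption)
Both reduce to y', so they are equivalent.

Yes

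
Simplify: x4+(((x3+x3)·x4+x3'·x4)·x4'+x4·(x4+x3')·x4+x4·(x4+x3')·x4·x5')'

x4+(((x3+x3)·x4+x3'·x4)·x4'+x4·(x4+x3')·x4+x4·(x4+x3')·x4·x5')'
= x4+(((x3+x3)·x4+x3'·x4)·x4'+x4·(x4+x3')·x4)'   [absorption]
= x4+((x3·x4+x3'·x4)·x4'+x4·(x4+x3')·x4)'   [idempotence]
= x4+(x4·x4'+x4·(x4+x3')·x4)'   [distribution]
= x4+(x4·x4'+x4·x4)'   [absorption]
= x4+x4'   [distribution]
= 1   [complement]

1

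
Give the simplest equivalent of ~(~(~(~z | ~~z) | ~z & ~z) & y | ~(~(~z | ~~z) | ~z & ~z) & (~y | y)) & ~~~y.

~(~(~(~z | ~~z) | ~z & ~z) & y | ~(~(~z | ~~z) | ~z & ~z) & (~y | y)) & ~~~y
= ~(~(~(~z | ~~z) | ~z & ~z) & y | ~(~(~z | ~~z) | ~z & ~z)) & ~~~y   (complement / identity)
= ~(~(~(~z | ~~z) | ~z & ~z) & y | ~(~(~z | ~~z) | ~z & ~z)) & ~y   (double negation)
= ~~(~(~z | ~~z) | ~z & ~z) & ~y   (absorption)
= (~(~z | ~~z) | ~z & ~z) & ~y   (double negation)
= (z & ~z | ~z & ~z) & ~y   (De Morgan)
= ~z & ~y   (distribution)

~z & ~y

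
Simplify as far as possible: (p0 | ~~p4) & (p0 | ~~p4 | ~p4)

(p0 | ~~p4) & (p0 | ~~p4 | ~p4)
= p0 | ~~p4   — absorption
= p0 | p4   — double negation

p0 | p4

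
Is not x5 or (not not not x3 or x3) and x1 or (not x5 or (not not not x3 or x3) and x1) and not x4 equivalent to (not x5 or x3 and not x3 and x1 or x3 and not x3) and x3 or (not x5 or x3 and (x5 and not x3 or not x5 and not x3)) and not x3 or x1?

E1: not x5 or (not not not x3 or x3) and x1 or (not x5 or (not not not x3 or x3) and x1) and not x4
    = not x5 or (not not not x3 or x3) and x1   (absorption)
    = not x5 or (not x3 or x3) and x1   (double negation)
    = not x5 or x1   (complement / identity)
E2: (not x5 or x3 and not x3 and x1 or x3 and not x3) and x3 or (not x5 or x3 and (x5 and not x3 or not x5 and not x3)) and not x3 or x1
    = (not x5 or x3 and not x3) and x3 or (not x5 or x3 and (x5 and not x3 or not x5 and not x3)) and not x3 or x1   (absorption)
    = (not x5 or x3 and not x3) and x3 or (not x5 or x3 and not x3) and not x3 or x1   (distribution)
    = not x5 or x3 and not x3 or x1   (distribution)
    = not x5 or x1   (complement / identity)
Both reduce to not x5 or x1, so they are equivalent.

Yes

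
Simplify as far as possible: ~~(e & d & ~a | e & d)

~~(e & d & ~a | e & d)
= e & d & ~a | e & d
= e & d

e & d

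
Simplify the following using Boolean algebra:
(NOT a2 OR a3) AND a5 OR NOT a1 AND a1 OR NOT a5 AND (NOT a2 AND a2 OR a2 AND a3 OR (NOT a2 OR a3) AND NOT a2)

(NOT a2 OR a3) AND a5 OR NOT a1 AND a1 OR NOT a5 AND (NOT a2 AND a2 OR a2 AND a3 OR (NOT a2 OR a3) AND NOT a2)
= (NOT a2 OR a3) AND a5 OR NOT a5 AND (NOT a2 AND a2 OR a2 AND a3 OR (NOT a2 OR a3) AND NOT a2)   [complement / identity]
= (NOT a2 OR a3) AND a5 OR NOT a5 AND ((NOT a2 OR a3) AND a2 OR (NOT a2 OR a3) AND NOT a2)   [distribution]
= (NOT a2 OR a3) AND a5 OR NOT a5 AND (NOT a2 OR a3)   [distribution]
= NOT a2 OR a3   [distribution]

NOT a2 OR a3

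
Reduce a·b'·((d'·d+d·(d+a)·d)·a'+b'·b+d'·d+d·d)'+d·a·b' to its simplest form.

a·b'·((d'·d+d·(d+a)·d)·a'+b'·b+d'·d+d·d)'+d·a·b'
= a·b'·((d'·d+d·d)·a'+b'·b+d'·d+d·d)'+d·a·b'
= a·b'·((d'·d+d·d)·a'+d'·d+d·d)'+d·a·b'
= a·b'·(d'·d+d·d)'+d·a·b'
= a·b'·d'+d·a·b'
= a·b'

a·b'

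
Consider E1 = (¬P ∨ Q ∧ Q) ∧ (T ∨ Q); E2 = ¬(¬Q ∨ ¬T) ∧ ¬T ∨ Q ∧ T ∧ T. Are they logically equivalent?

No

E1: (¬P ∨ Q ∧ Q) ∧ (T ∨ Q)
    = (¬P ∨ Q) ∧ (T ∨ Q)   [idempotence]
    = ¬P ∧ T ∨ Q   [distribution]
E2: ¬(¬Q ∨ ¬T) ∧ ¬T ∨ Q ∧ T ∧ T
    = Q ∧ T ∧ ¬T ∨ Q ∧ T ∧ T   [De Morgan]
    = Q ∧ T   [distribution]
These differ: at P=0, Q=1, T=0, E1 = 1 but E2 = 0.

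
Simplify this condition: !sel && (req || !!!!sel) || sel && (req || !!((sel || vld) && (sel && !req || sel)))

!sel && (req || !!!!sel) || sel && (req || !!((sel || vld) && (sel && !req || sel)))
= !sel && (req || !!!!sel) || sel && (req || !!((sel || vld) && sel))   (absorption)
= !sel && (req || !!!!sel) || sel && (req || !!sel)   (absorption)
= !sel && (req || !!sel) || sel && (req || !!sel)   (double negation)
= req || !!sel   (distribution)
= req || sel   (double negation)

req || sel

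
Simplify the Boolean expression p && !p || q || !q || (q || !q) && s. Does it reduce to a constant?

true

p && !p || q || !q || (q || !q) && s
= q || !q || (q || !q) && s   [complement / identity]
= q || !q   [absorption]
= true   [complement]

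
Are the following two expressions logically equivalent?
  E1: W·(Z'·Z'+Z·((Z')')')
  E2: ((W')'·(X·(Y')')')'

E1: W·(Z'·Z'+Z·((Z')')')
    = W·(Z'·Z'+Z·Z')   [double negation]
    = W·Z'   [distribution]
E2: ((W')'·(X·(Y')')')'
    = W'+X·(Y')'   [De Morgan]
    = W'+X·Y   [double negation]
These differ: at W=0, X=1, Y=1, Z=0, E1 = 0 but E2 = 1.

No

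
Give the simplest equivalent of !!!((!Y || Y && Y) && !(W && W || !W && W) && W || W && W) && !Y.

!W && !Y

!!!((!Y || Y && Y) && !(W && W || !W && W) && W || W && W) && !Y
= !!!((!Y || Y && Y) && !W && W || W && W) && !Y   [distribution]
= !!!((!Y || Y) && !W && W || W && W) && !Y   [idempotence]
= !!!(!W && W || W && W) && !Y   [complement / identity]
= !!!W && !Y   [distribution]
= !W && !Y   [double negation]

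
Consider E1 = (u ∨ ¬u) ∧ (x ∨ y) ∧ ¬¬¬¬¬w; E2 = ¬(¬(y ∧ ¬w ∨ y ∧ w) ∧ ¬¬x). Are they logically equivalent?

No

E1: (u ∨ ¬u) ∧ (x ∨ y) ∧ ¬¬¬¬¬w
    = (u ∨ ¬u) ∧ (x ∨ y) ∧ ¬¬¬w   [double negation]
    = (x ∨ y) ∧ ¬¬¬w   [complement / identity]
    = (x ∨ y) ∧ ¬w   [double negation]
E2: ¬(¬(y ∧ ¬w ∨ y ∧ w) ∧ ¬¬x)
    = ¬(¬y ∧ ¬¬x)   [distribution]
    = y ∨ ¬x   [De Morgan]
These differ: at u=0, w=1, x=0, y=0, E1 = 0 but E2 = 1.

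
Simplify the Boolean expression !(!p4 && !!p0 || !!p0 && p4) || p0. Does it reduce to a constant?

!(!p4 && !!p0 || !!p0 && p4) || p0
= !!!p0 || p0   [distribution]
= !p0 || p0   [double negation]
= true   [complement]

true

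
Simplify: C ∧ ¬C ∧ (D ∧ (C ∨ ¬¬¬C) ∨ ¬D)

False

C ∧ ¬C ∧ (D ∧ (C ∨ ¬¬¬C) ∨ ¬D)
= C ∧ ¬C ∧ (D ∧ (C ∨ ¬C) ∨ ¬D)   — double negation
= C ∧ ¬C ∧ (D ∨ ¬D)   — complement / identity
= C ∧ ¬C   — complement / identity
= False   — complement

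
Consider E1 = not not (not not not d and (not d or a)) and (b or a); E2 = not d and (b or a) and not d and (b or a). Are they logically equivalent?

E1: not not (not not not d and (not d or a)) and (b or a)
    = not not (not d and (not d or a)) and (b or a)   (double negation)
    = not not not d and (b or a)   (absorption)
    = not d and (b or a)   (double negation)
E2: not d and (b or a) and not d and (b or a)
    = not d and (b or a)   (idempotence)
Both reduce to not d and (b or a), so they are equivalent.

Yes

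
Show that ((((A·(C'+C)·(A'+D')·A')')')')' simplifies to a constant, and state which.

((((A·(C'+C)·(A'+D')·A')')')')'
= ((((A·(A'+D')·A')')')')'   [complement / identity]
= ((A·(A'+D')·A')')'   [double negation]
= ((A·A')')'   [absorption]
= A·A'   [double negation]
= 0   [complement]

0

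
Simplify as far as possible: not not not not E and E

E

not not not not E and E
= not not E and E
= E and E
= E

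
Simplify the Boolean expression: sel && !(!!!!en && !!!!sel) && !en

sel && !(!!!!en && !!!!sel) && !en
= sel && (!!!en || !!!sel) && !en   [De Morgan]
= sel && (!en || !!!sel) && !en   [double negation]
= sel && (!en || !sel) && !en   [double negation]
= sel && !en   [absorption]

sel && !en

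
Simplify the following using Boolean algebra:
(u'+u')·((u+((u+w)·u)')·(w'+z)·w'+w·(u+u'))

(u'+u')·((u+((u+w)·u)')·(w'+z)·w'+w·(u+u'))
= (u'+u')·((u+u')·(w'+z)·w'+w·(u+u'))   (absorption)
= (u'+u')·((u+u')·w'+w·(u+u'))   (absorption)
= u'·((u+u')·w'+w·(u+u'))   (idempotence)
= u'·(u+u')   (distribution)
= u'   (complement / identity)

u'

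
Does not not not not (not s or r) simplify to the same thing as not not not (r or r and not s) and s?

No

E1: not not not not (not s or r)
    = not not (not s or r)   — double negation
    = not s or r   — double negation
E2: not not not (r or r and not s) and s
    = not (r or r and not s) and s   — double negation
    = not r and s   — absorption
These differ: at r=1, s=0, E1 = 1 but E2 = 0.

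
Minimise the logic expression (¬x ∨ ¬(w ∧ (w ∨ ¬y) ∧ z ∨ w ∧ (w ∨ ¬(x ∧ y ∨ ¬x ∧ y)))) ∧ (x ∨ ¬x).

¬x ∨ ¬w

(¬x ∨ ¬(w ∧ (w ∨ ¬y) ∧ z ∨ w ∧ (w ∨ ¬(x ∧ y ∨ ¬x ∧ y)))) ∧ (x ∨ ¬x)
= (¬x ∨ ¬(w ∧ (w ∨ ¬y) ∧ z ∨ w ∧ (w ∨ ¬y))) ∧ (x ∨ ¬x)   — distribution
= (¬x ∨ ¬(w ∧ (w ∨ ¬y))) ∧ (x ∨ ¬x)   — absorption
= (¬x ∨ ¬w) ∧ (x ∨ ¬x)   — absorption
= ¬x ∨ ¬w   — complement / identity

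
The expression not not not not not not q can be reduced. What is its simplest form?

q

not not not not not not q
= not not not not q   (double negation)
= not not q   (double negation)
= q   (double negation)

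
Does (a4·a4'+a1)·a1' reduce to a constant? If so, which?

(a4·a4'+a1)·a1'
= a1·a1'
= 0

yes, False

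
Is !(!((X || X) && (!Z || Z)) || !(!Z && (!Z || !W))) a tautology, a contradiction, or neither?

!(!((X || X) && (!Z || Z)) || !(!Z && (!Z || !W)))
= !(!(X || X) || !(!Z && (!Z || !W)))   (complement / identity)
= !(!X || !(!Z && (!Z || !W)))   (idempotence)
= !(!X || !!Z)   (absorption)
= X && !Z   (De Morgan)
This depends on X, Z, so it is not a constant.

neither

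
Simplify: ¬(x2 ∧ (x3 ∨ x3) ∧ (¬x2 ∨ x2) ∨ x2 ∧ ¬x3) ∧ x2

False

¬(x2 ∧ (x3 ∨ x3) ∧ (¬x2 ∨ x2) ∨ x2 ∧ ¬x3) ∧ x2
= ¬(x2 ∧ (x3 ∨ x3) ∨ x2 ∧ ¬x3) ∧ x2   (complement / identity)
= ¬(x2 ∧ x3 ∨ x2 ∧ ¬x3) ∧ x2   (idempotence)
= ¬x2 ∧ x2   (distribution)
= False   (complement)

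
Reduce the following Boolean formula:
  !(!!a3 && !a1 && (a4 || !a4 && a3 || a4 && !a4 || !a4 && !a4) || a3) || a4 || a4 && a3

!a3 || a4

!(!!a3 && !a1 && (a4 || !a4 && a3 || a4 && !a4 || !a4 && !a4) || a3) || a4 || a4 && a3
= !(a3 && !a1 && (a4 || !a4 && a3 || a4 && !a4 || !a4 && !a4) || a3) || a4 || a4 && a3   [double negation]
= !(a3 && !a1 && (a4 || !a4 && a3 || !a4) || a3) || a4 || a4 && a3   [distribution]
= !(a3 && !a1 && (a4 || !a4 && a3 || !a4) || a3) || a4   [absorption]
= !(a3 && !a1 && (a4 || !a4) || a3) || a4   [absorption]
= !(a3 && !a1 || a3) || a4   [complement / identity]
= !a3 || a4   [absorption]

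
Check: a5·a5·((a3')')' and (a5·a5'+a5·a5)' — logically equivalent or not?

No

E1: a5·a5·((a3')')'
    = a5·((a3')')'   (idempotence)
    = a5·a3'   (double negation)
E2: (a5·a5'+a5·a5)'
    = a5'   (distribution)
These differ: at a3=0, a5=0, E1 = 0 but E2 = 1.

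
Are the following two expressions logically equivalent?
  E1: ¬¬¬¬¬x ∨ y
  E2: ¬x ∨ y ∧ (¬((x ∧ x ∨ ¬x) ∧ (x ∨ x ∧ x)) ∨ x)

E1: ¬¬¬¬¬x ∨ y
    = ¬¬¬x ∨ y   (double negation)
    = ¬x ∨ y   (double negation)
E2: ¬x ∨ y ∧ (¬((x ∧ x ∨ ¬x) ∧ (x ∨ x ∧ x)) ∨ x)
    = ¬x ∨ y ∧ (¬(x ∧ x ∨ ¬x ∧ x) ∨ x)   (distribution)
    = ¬x ∨ y ∧ (¬x ∨ x)   (distribution)
    = ¬x ∨ y   (complement / identity)
Both reduce to ¬x ∨ y, so they are equivalent.

Yes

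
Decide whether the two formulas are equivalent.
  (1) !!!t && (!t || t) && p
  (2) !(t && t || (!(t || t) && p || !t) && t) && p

E1: !!!t && (!t || t) && p
    = !!!t && p   (complement / identity)
    = !t && p   (double negation)
E2: !(t && t || (!(t || t) && p || !t) && t) && p
    = !(t && t || (!t && p || !t) && t) && p   (idempotence)
    = !(t && t || !t && t) && p   (absorption)
    = !t && p   (distribution)
Both reduce to !t && p, so they are equivalent.

Yes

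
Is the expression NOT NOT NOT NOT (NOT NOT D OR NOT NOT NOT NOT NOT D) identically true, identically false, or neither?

NOT NOT NOT NOT (NOT NOT D OR NOT NOT NOT NOT NOT D)
= NOT NOT (NOT NOT D OR NOT NOT NOT NOT NOT D)   — double negation
= NOT (NOT D AND NOT NOT NOT NOT D)   — De Morgan
= NOT (NOT D AND NOT NOT D)   — double negation
= D OR NOT D   — De Morgan
= TRUE   — complement

identically true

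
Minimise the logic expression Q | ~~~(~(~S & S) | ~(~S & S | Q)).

Q | ~~~(~(~S & S) | ~(~S & S | Q))
= Q | ~(~(~S & S) | ~(~S & S | Q))   — double negation
= Q | ~S & S & (~S & S | Q)   — De Morgan
= Q | ~S & S   — absorption
= Q   — complement / identity

Q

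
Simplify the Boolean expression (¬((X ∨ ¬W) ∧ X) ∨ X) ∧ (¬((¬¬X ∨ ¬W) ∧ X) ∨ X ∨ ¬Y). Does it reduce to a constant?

True

(¬((X ∨ ¬W) ∧ X) ∨ X) ∧ (¬((¬¬X ∨ ¬W) ∧ X) ∨ X ∨ ¬Y)
= (¬((X ∨ ¬W) ∧ X) ∨ X) ∧ (¬((X ∨ ¬W) ∧ X) ∨ X ∨ ¬Y)   [double negation]
= ¬((X ∨ ¬W) ∧ X) ∨ X   [absorption]
= ¬X ∨ X   [absorption]
= True   [complement]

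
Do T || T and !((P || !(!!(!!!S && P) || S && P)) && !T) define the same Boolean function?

E1: T || T
    = T   (idempotence)
E2: !((P || !(!!(!!!S && P) || S && P)) && !T)
    = !((P || !(!!!S && P || S && P)) && !T)   (double negation)
    = !((P || !(!S && P || S && P)) && !T)   (double negation)
    = !((P || !P) && !T)   (distribution)
    = !!T   (complement / identity)
    = T   (double negation)
Both reduce to T, so they are equivalent.

Yes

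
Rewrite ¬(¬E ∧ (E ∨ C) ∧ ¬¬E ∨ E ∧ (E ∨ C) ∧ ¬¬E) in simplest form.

¬(¬E ∧ (E ∨ C) ∧ ¬¬E ∨ E ∧ (E ∨ C) ∧ ¬¬E)
= ¬((E ∨ C) ∧ ¬¬E)   — distribution
= ¬((E ∨ C) ∧ E)   — double negation
= ¬E   — absorption

¬E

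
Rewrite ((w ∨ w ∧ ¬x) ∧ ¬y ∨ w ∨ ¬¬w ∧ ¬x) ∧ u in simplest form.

((w ∨ w ∧ ¬x) ∧ ¬y ∨ w ∨ ¬¬w ∧ ¬x) ∧ u
= ((w ∨ w ∧ ¬x) ∧ ¬y ∨ w ∨ w ∧ ¬x) ∧ u
= (w ∨ w ∧ ¬x) ∧ u
= w ∧ u

w ∧ u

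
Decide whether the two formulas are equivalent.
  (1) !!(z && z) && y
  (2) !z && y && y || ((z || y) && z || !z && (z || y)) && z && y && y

No

E1: !!(z && z) && y
    = !!z && y
    = z && y
E2: !z && y && y || ((z || y) && z || !z && (z || y)) && z && y && y
    = !z && y && y || (z || y) && z && y && y
    = !z && y && y || z && y && y
    = y && y
    = y
These differ: at y=1, z=0, E1 = 0 but E2 = 1.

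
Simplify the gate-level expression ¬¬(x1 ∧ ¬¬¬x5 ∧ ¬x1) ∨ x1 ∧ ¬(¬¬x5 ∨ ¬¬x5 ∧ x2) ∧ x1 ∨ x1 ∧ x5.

x1

¬¬(x1 ∧ ¬¬¬x5 ∧ ¬x1) ∨ x1 ∧ ¬(¬¬x5 ∨ ¬¬x5 ∧ x2) ∧ x1 ∨ x1 ∧ x5
= x1 ∧ ¬¬¬x5 ∧ ¬x1 ∨ x1 ∧ ¬(¬¬x5 ∨ ¬¬x5 ∧ x2) ∧ x1 ∨ x1 ∧ x5
= x1 ∧ ¬¬¬x5 ∧ ¬x1 ∨ x1 ∧ ¬¬¬x5 ∧ x1 ∨ x1 ∧ x5
= x1 ∧ ¬¬¬x5 ∨ x1 ∧ x5
= x1 ∧ ¬x5 ∨ x1 ∧ x5
= x1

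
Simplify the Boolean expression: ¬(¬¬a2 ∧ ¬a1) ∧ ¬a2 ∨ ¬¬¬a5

¬a2 ∨ ¬a5

¬(¬¬a2 ∧ ¬a1) ∧ ¬a2 ∨ ¬¬¬a5
= (¬a2 ∨ a1) ∧ ¬a2 ∨ ¬¬¬a5   [De Morgan]
= (¬a2 ∨ a1) ∧ ¬a2 ∨ ¬a5   [double negation]
= ¬a2 ∨ ¬a5   [absorption]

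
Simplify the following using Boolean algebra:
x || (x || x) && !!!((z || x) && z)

x || (x || x) && !!!((z || x) && z)
= x || (x || x) && !((z || x) && z)
= x || (x || x) && !z
= x || x && !z
= x

x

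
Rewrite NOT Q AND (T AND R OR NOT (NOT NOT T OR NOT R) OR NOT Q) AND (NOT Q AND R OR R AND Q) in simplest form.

NOT Q AND (T AND R OR NOT (NOT NOT T OR NOT R) OR NOT Q) AND (NOT Q AND R OR R AND Q)
= NOT Q AND (T AND R OR NOT T AND R OR NOT Q) AND (NOT Q AND R OR R AND Q)
= NOT Q AND (T AND R OR NOT T AND R OR NOT Q) AND R
= NOT Q AND (R OR NOT Q) AND R
= NOT Q AND R

NOT Q AND R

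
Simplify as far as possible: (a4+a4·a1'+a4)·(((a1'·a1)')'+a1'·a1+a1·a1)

(a4+a4·a1'+a4)·(((a1'·a1)')'+a1'·a1+a1·a1)
= (a4+a4·a1'+a4)·(a1'·a1+a1'·a1+a1·a1)   (double negation)
= (a4+a4)·(a1'·a1+a1'·a1+a1·a1)   (absorption)
= (a4+a4)·(a1'·a1+a1·a1)   (complement / identity)
= (a4+a4)·a1   (distribution)
= a4·a1   (idempotence)

a4·a1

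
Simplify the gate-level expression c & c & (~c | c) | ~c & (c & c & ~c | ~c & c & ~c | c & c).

c

c & c & (~c | c) | ~c & (c & c & ~c | ~c & c & ~c | c & c)
= c & c & (~c | c) | ~c & (c & ~c | c & c)
= c & c & (~c | c) | ~c & c
= c & c | ~c & c
= c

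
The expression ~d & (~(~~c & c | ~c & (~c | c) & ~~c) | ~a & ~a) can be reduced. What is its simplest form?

~d & (~(~~c & c | ~c & (~c | c) & ~~c) | ~a & ~a)
= ~d & (~(~~c & c | ~c & ~~c) | ~a & ~a)   (complement / identity)
= ~d & (~(~~c & c | ~c & ~~c) | ~a)   (idempotence)
= ~d & (~~~c | ~a)   (distribution)
= ~d & (~c | ~a)   (double negation)

~d & (~c | ~a)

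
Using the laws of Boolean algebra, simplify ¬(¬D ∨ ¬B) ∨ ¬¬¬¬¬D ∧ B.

¬(¬D ∨ ¬B) ∨ ¬¬¬¬¬D ∧ B
= D ∧ B ∨ ¬¬¬¬¬D ∧ B   [De Morgan]
= D ∧ B ∨ ¬¬¬D ∧ B   [double negation]
= D ∧ B ∨ ¬D ∧ B   [double negation]
= B   [distribution]

B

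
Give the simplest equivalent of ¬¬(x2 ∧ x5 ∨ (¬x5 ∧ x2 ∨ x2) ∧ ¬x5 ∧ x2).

¬¬(x2 ∧ x5 ∨ (¬x5 ∧ x2 ∨ x2) ∧ ¬x5 ∧ x2)
= ¬¬(x2 ∧ x5 ∨ ¬x5 ∧ x2)   — absorption
= ¬¬x2   — distribution
= x2   — double negation

x2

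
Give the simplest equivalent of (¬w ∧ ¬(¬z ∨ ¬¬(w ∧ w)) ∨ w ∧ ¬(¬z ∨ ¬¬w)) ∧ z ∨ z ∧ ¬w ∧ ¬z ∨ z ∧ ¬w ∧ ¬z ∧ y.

(¬w ∧ ¬(¬z ∨ ¬¬(w ∧ w)) ∨ w ∧ ¬(¬z ∨ ¬¬w)) ∧ z ∨ z ∧ ¬w ∧ ¬z ∨ z ∧ ¬w ∧ ¬z ∧ y
= (¬w ∧ ¬(¬z ∨ ¬¬w) ∨ w ∧ ¬(¬z ∨ ¬¬w)) ∧ z ∨ z ∧ ¬w ∧ ¬z ∨ z ∧ ¬w ∧ ¬z ∧ y
= ¬(¬z ∨ ¬¬w) ∧ z ∨ z ∧ ¬w ∧ ¬z ∨ z ∧ ¬w ∧ ¬z ∧ y
= ¬(¬z ∨ ¬¬w) ∧ z ∨ z ∧ ¬w ∧ ¬z
= z ∧ ¬w ∧ z ∨ z ∧ ¬w ∧ ¬z
= z ∧ ¬w

z ∧ ¬w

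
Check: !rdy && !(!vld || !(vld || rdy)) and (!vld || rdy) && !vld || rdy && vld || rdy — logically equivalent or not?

No

E1: !rdy && !(!vld || !(vld || rdy))
    = !rdy && vld && (vld || rdy)
    = !rdy && vld
E2: (!vld || rdy) && !vld || rdy && vld || rdy
    = (!vld || rdy) && !vld || rdy
    = !vld || rdy
These differ: at rdy=1, vld=0, E1 = 0 but E2 = 1.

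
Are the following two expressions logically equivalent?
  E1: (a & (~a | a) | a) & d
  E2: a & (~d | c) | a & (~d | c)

No

E1: (a & (~a | a) | a) & d
    = (a | a) & d   — complement / identity
    = a & d   — idempotence
E2: a & (~d | c) | a & (~d | c)
    = a & (~d | c)   — idempotence
These differ: at a=1, c=1, d=0, E1 = 0 but E2 = 1.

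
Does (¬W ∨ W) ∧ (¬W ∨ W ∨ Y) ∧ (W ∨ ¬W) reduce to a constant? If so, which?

(¬W ∨ W) ∧ (¬W ∨ W ∨ Y) ∧ (W ∨ ¬W)
= (¬W ∨ W) ∧ (W ∨ ¬W)   — absorption
= W ∨ ¬W   — complement / identity
= True   — complement

yes, True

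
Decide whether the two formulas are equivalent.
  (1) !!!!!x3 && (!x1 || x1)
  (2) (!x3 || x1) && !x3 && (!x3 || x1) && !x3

E1: !!!!!x3 && (!x1 || x1)
    = !!!!!x3   [complement / identity]
    = !!!x3   [double negation]
    = !x3   [double negation]
E2: (!x3 || x1) && !x3 && (!x3 || x1) && !x3
    = (!x3 || x1) && !x3   [idempotence]
    = !x3   [absorption]
Both reduce to !x3, so they are equivalent.

Yes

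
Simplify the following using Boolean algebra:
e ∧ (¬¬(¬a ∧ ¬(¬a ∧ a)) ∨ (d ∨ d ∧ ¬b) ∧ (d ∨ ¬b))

e ∧ (¬a ∨ d)

e ∧ (¬¬(¬a ∧ ¬(¬a ∧ a)) ∨ (d ∨ d ∧ ¬b) ∧ (d ∨ ¬b))
= e ∧ (¬(a ∨ ¬a ∧ a) ∨ (d ∨ d ∧ ¬b) ∧ (d ∨ ¬b))
= e ∧ (¬(a ∨ ¬a ∧ a) ∨ d ∧ (d ∨ ¬b))
= e ∧ (¬a ∨ d ∧ (d ∨ ¬b))
= e ∧ (¬a ∨ d)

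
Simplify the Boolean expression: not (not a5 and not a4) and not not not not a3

(a5 or a4) and a3

not (not a5 and not a4) and not not not not a3
= not (not a5 and not a4) and not not a3   [double negation]
= not (not a5 and not a4) and a3   [double negation]
= (a5 or a4) and a3   [De Morgan]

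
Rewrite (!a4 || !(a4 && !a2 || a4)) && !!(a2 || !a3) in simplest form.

!a4 && (a2 || !a3)

(!a4 || !(a4 && !a2 || a4)) && !!(a2 || !a3)
= (!a4 || !a4) && !!(a2 || !a3)   [absorption]
= (!a4 || !a4) && (a2 || !a3)   [double negation]
= !a4 && (a2 || !a3)   [idempotence]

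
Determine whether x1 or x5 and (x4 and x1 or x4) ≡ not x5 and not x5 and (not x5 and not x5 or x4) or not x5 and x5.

E1: x1 or x5 and (x4 and x1 or x4)
    = x1 or x5 and x4   [absorption]
E2: not x5 and not x5 and (not x5 and not x5 or x4) or not x5 and x5
    = not x5 and not x5 or not x5 and x5   [absorption]
    = not x5   [distribution]
These differ: at x1=0, x4=1, x5=1, E1 = 1 but E2 = 0.

No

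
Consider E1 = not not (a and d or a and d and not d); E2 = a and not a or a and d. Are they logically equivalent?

E1: not not (a and d or a and d and not d)
    = a and d or a and d and not d   — double negation
    = a and d   — absorption
E2: a and not a or a and d
    = a and d   — complement / identity
Both reduce to a and d, so they are equivalent.

Yes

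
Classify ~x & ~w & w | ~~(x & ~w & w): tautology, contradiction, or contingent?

contradiction

~x & ~w & w | ~~(x & ~w & w)
= ~x & ~w & w | x & ~w & w   [double negation]
= ~w & w   [distribution]
= 0   [complement]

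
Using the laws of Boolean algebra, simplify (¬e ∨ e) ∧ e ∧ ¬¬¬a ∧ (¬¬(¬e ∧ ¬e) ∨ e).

(¬e ∨ e) ∧ e ∧ ¬¬¬a ∧ (¬¬(¬e ∧ ¬e) ∨ e)
= e ∧ ¬¬¬a ∧ (¬¬(¬e ∧ ¬e) ∨ e)   (complement / identity)
= e ∧ ¬¬¬a ∧ (¬¬¬e ∨ e)   (idempotence)
= e ∧ ¬a ∧ (¬¬¬e ∨ e)   (double negation)
= e ∧ ¬a ∧ (¬e ∨ e)   (double negation)
= e ∧ ¬a   (complement / identity)

e ∧ ¬a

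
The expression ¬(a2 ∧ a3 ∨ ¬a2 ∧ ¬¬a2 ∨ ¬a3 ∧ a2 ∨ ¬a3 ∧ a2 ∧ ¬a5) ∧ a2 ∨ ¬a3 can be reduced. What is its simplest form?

¬a3

¬(a2 ∧ a3 ∨ ¬a2 ∧ ¬¬a2 ∨ ¬a3 ∧ a2 ∨ ¬a3 ∧ a2 ∧ ¬a5) ∧ a2 ∨ ¬a3
= ¬(a2 ∧ a3 ∨ ¬a2 ∧ a2 ∨ ¬a3 ∧ a2 ∨ ¬a3 ∧ a2 ∧ ¬a5) ∧ a2 ∨ ¬a3
= ¬(a2 ∧ a3 ∨ ¬a3 ∧ a2 ∨ ¬a3 ∧ a2 ∧ ¬a5) ∧ a2 ∨ ¬a3
= ¬(a2 ∧ a3 ∨ ¬a3 ∧ a2) ∧ a2 ∨ ¬a3
= ¬a2 ∧ a2 ∨ ¬a3
= ¬a3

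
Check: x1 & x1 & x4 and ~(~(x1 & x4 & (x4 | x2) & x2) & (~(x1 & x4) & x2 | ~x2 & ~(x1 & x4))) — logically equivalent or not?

E1: x1 & x1 & x4
    = x1 & x4   [idempotence]
E2: ~(~(x1 & x4 & (x4 | x2) & x2) & (~(x1 & x4) & x2 | ~x2 & ~(x1 & x4)))
    = ~(~(x1 & x4 & (x4 | x2) & x2) & ~(x1 & x4))   [distribution]
    = ~(~(x1 & x4 & x2) & ~(x1 & x4))   [absorption]
    = x1 & x4 & x2 | x1 & x4   [De Morgan]
    = x1 & x4   [absorption]
Both reduce to x1 & x4, so they are equivalent.

Yes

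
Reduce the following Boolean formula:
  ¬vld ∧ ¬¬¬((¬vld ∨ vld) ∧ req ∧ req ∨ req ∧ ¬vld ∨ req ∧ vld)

¬vld ∧ ¬¬¬((¬vld ∨ vld) ∧ req ∧ req ∨ req ∧ ¬vld ∨ req ∧ vld)
= ¬vld ∧ ¬¬¬((¬vld ∨ vld) ∧ req ∧ req ∨ (¬vld ∨ vld) ∧ req)
= ¬vld ∧ ¬((¬vld ∨ vld) ∧ req ∧ req ∨ (¬vld ∨ vld) ∧ req)
= ¬vld ∧ ¬((¬vld ∨ vld) ∧ req)
= ¬vld ∧ ¬req

¬vld ∧ ¬req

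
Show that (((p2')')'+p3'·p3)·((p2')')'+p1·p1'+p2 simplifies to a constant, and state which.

1

(((p2')')'+p3'·p3)·((p2')')'+p1·p1'+p2
= ((p2')')'·((p2')')'+p1·p1'+p2   [complement / identity]
= ((p2')')'+p1·p1'+p2   [idempotence]
= ((p2')')'+p2   [complement / identity]
= p2'+p2   [double negation]
= 1   [complement]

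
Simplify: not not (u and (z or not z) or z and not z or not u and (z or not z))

True

not not (u and (z or not z) or z and not z or not u and (z or not z))
= not not (u and (z or not z) or not u and (z or not z))   [complement / identity]
= u and (z or not z) or not u and (z or not z)   [double negation]
= z or not z   [distribution]
= True   [complement]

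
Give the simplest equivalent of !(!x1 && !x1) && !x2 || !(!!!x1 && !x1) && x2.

x1

!(!x1 && !x1) && !x2 || !(!!!x1 && !x1) && x2
= !(!x1 && !x1) && !x2 || !(!x1 && !x1) && x2
= !(!x1 && !x1)
= x1 || x1
= x1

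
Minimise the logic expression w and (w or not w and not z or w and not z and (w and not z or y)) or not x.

w and (w or not w and not z or w and not z and (w and not z or y)) or not x
= w and (w or not w and not z or w and not z) or not x   — absorption
= w and (w or not z) or not x   — distribution
= w or not x   — absorption

w or not x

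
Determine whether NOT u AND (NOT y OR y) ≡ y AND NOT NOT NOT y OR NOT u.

E1: NOT u AND (NOT y OR y)
    = NOT u   (complement / identity)
E2: y AND NOT NOT NOT y OR NOT u
    = y AND NOT y OR NOT u   (double negation)
    = NOT u   (complement / identity)
Both reduce to NOT u, so they are equivalent.

Yes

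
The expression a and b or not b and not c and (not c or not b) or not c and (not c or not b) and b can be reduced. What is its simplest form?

a and b or not b and not c and (not c or not b) or not c and (not c or not b) and b
= a and b or not c and (not c or not b)   (distribution)
= a and b or not c   (absorption)

a and b or not c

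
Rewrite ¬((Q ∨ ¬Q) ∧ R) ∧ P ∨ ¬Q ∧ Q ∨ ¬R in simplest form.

¬R

¬((Q ∨ ¬Q) ∧ R) ∧ P ∨ ¬Q ∧ Q ∨ ¬R
= ¬((Q ∨ ¬Q) ∧ R) ∧ P ∨ ¬R   (complement / identity)
= ¬R ∧ P ∨ ¬R   (complement / identity)
= ¬R   (absorption)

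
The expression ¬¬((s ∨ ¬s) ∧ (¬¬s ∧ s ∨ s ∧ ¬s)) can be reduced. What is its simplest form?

¬¬((s ∨ ¬s) ∧ (¬¬s ∧ s ∨ s ∧ ¬s))
= ¬¬((s ∨ ¬s) ∧ (s ∧ s ∨ s ∧ ¬s))   [double negation]
= (s ∨ ¬s) ∧ (s ∧ s ∨ s ∧ ¬s)   [double negation]
= s ∧ s ∨ s ∧ ¬s   [complement / identity]
= s   [distribution]

s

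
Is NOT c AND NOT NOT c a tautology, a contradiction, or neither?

contradiction

NOT c AND NOT NOT c
= NOT c AND c
= FALSE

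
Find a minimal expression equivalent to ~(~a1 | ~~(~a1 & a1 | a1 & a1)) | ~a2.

~(~a1 | ~~(~a1 & a1 | a1 & a1)) | ~a2
= ~(~a1 | ~~a1) | ~a2
= a1 & ~a1 | ~a2
= ~a2

~a2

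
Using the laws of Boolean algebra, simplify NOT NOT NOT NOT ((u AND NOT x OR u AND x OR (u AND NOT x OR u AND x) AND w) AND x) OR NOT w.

u AND x OR NOT w

NOT NOT NOT NOT ((u AND NOT x OR u AND x OR (u AND NOT x OR u AND x) AND w) AND x) OR NOT w
= NOT NOT NOT NOT ((u AND NOT x OR u AND x) AND x) OR NOT w
= NOT NOT ((u AND NOT x OR u AND x) AND x) OR NOT w
= NOT NOT (u AND x) OR NOT w
= u AND x OR NOT w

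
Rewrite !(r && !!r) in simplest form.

!r

!(r && !!r)
= !(r && r)
= !r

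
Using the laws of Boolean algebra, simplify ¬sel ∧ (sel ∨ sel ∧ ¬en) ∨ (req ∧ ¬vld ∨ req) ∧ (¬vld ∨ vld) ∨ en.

req ∨ en

¬sel ∧ (sel ∨ sel ∧ ¬en) ∨ (req ∧ ¬vld ∨ req) ∧ (¬vld ∨ vld) ∨ en
= ¬sel ∧ (sel ∨ sel ∧ ¬en) ∨ req ∧ ¬vld ∨ req ∨ en   [complement / identity]
= ¬sel ∧ (sel ∨ sel ∧ ¬en) ∨ req ∨ en   [absorption]
= ¬sel ∧ sel ∨ req ∨ en   [absorption]
= req ∨ en   [complement / identity]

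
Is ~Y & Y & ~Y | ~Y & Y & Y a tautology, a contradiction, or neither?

contradiction

~Y & Y & ~Y | ~Y & Y & Y
= ~Y & Y   [distribution]
= 0   [complement]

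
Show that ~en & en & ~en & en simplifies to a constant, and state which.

0

~en & en & ~en & en
= ~en & en
= 0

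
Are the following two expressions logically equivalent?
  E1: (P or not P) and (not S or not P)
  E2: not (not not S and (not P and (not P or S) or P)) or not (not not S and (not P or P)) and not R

No

E1: (P or not P) and (not S or not P)
    = not S or not P   — complement / identity
E2: not (not not S and (not P and (not P or S) or P)) or not (not not S and (not P or P)) and not R
    = not (not not S and (not P or P)) or not (not not S and (not P or P)) and not R   — absorption
    = not (not not S and (not P or P))   — absorption
    = not not not S   — complement / identity
    = not S   — double negation
These differ: at P=0, R=1, S=1, E1 = 1 but E2 = 0.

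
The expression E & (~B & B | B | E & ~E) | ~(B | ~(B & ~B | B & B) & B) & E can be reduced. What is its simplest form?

E & (~B & B | B | E & ~E) | ~(B | ~(B & ~B | B & B) & B) & E
= E & (~B & B | B | E & ~E) | ~(B | ~B & B) & E   (distribution)
= E & (~B & B | B | E & ~E) | ~B & E   (complement / identity)
= E & (B | E & ~E) | ~B & E   (complement / identity)
= E & B | ~B & E   (complement / identity)
= E   (distribution)

E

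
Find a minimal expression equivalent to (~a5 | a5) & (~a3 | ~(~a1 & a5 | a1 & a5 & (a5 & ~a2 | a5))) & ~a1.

(~a5 | a5) & (~a3 | ~(~a1 & a5 | a1 & a5 & (a5 & ~a2 | a5))) & ~a1
= (~a3 | ~(~a1 & a5 | a1 & a5 & (a5 & ~a2 | a5))) & ~a1
= (~a3 | ~(~a1 & a5 | a1 & a5 & a5)) & ~a1
= (~a3 | ~(~a1 & a5 | a1 & a5)) & ~a1
= (~a3 | ~a5) & ~a1

(~a3 | ~a5) & ~a1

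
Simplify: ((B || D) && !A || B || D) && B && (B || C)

((B || D) && !A || B || D) && B && (B || C)
= (B || D) && B && (B || C)
= B && (B || C)
= B

B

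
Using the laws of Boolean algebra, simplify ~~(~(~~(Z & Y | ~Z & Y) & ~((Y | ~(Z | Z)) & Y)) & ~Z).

~~(~(~~(Z & Y | ~Z & Y) & ~((Y | ~(Z | Z)) & Y)) & ~Z)
= ~(~~(Z & Y | ~Z & Y) & ~((Y | ~(Z | Z)) & Y)) & ~Z   [double negation]
= ~(~~(Z & Y | ~Z & Y) & ~((Y | ~Z) & Y)) & ~Z   [idempotence]
= ~(~~Y & ~((Y | ~Z) & Y)) & ~Z   [distribution]
= (~Y | (Y | ~Z) & Y) & ~Z   [De Morgan]
= (~Y | Y) & ~Z   [absorption]
= ~Z   [complement / identity]

~Z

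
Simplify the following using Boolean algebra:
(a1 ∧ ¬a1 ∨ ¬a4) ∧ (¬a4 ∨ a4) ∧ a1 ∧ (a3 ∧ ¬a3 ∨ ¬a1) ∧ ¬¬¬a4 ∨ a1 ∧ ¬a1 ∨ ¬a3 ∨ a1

(a1 ∧ ¬a1 ∨ ¬a4) ∧ (¬a4 ∨ a4) ∧ a1 ∧ (a3 ∧ ¬a3 ∨ ¬a1) ∧ ¬¬¬a4 ∨ a1 ∧ ¬a1 ∨ ¬a3 ∨ a1
= (a1 ∧ ¬a1 ∨ ¬a4) ∧ a1 ∧ (a3 ∧ ¬a3 ∨ ¬a1) ∧ ¬¬¬a4 ∨ a1 ∧ ¬a1 ∨ ¬a3 ∨ a1   — complement / identity
= (a1 ∧ ¬a1 ∨ ¬a4) ∧ a1 ∧ ¬a1 ∧ ¬¬¬a4 ∨ a1 ∧ ¬a1 ∨ ¬a3 ∨ a1   — complement / identity
= (a1 ∧ ¬a1 ∨ ¬a4) ∧ a1 ∧ ¬a1 ∧ ¬a4 ∨ a1 ∧ ¬a1 ∨ ¬a3 ∨ a1   — double negation
= a1 ∧ ¬a1 ∧ ¬a4 ∨ a1 ∧ ¬a1 ∨ ¬a3 ∨ a1   — absorption
= a1 ∧ ¬a1 ∨ ¬a3 ∨ a1   — absorption
= ¬a3 ∨ a1   — complement / identity

¬a3 ∨ a1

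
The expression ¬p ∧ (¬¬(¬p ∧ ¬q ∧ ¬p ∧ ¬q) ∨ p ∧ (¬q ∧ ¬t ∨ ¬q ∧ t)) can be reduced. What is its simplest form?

¬p ∧ ¬q

¬p ∧ (¬¬(¬p ∧ ¬q ∧ ¬p ∧ ¬q) ∨ p ∧ (¬q ∧ ¬t ∨ ¬q ∧ t))
= ¬p ∧ (¬p ∧ ¬q ∧ ¬p ∧ ¬q ∨ p ∧ (¬q ∧ ¬t ∨ ¬q ∧ t))
= ¬p ∧ (¬p ∧ ¬q ∨ p ∧ (¬q ∧ ¬t ∨ ¬q ∧ t))
= ¬p ∧ (¬p ∧ ¬q ∨ p ∧ ¬q)
= ¬p ∧ ¬q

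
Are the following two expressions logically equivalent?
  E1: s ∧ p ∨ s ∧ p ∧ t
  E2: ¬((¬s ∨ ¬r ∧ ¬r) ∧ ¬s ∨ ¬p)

E1: s ∧ p ∨ s ∧ p ∧ t
    = s ∧ p   (absorption)
E2: ¬((¬s ∨ ¬r ∧ ¬r) ∧ ¬s ∨ ¬p)
    = ¬((¬s ∨ ¬r) ∧ ¬s ∨ ¬p)   (idempotence)
    = ¬(¬s ∨ ¬p)   (absorption)
    = s ∧ p   (De Morgan)
Both reduce to s ∧ p, so they are equivalent.

Yes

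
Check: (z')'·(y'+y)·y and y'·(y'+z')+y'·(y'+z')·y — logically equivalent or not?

E1: (z')'·(y'+y)·y
    = z·(y'+y)·y
    = z·y
E2: y'·(y'+z')+y'·(y'+z')·y
    = y'·(y'+z')
    = y'
These differ: at y=0, z=1, E1 = 0 but E2 = 1.

No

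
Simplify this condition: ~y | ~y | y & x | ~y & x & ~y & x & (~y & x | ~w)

~y | ~y | y & x | ~y & x & ~y & x & (~y & x | ~w)
= ~y | ~y | y & x | ~y & x & ~y & x
= ~y | y & x | ~y & x & ~y & x
= ~y | y & x | ~y & x
= ~y | x

~y | x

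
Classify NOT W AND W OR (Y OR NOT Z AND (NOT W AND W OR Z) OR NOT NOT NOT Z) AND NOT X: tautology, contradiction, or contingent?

NOT W AND W OR (Y OR NOT Z AND (NOT W AND W OR Z) OR NOT NOT NOT Z) AND NOT X
= NOT W AND W OR (Y OR NOT Z AND Z OR NOT NOT NOT Z) AND NOT X
= NOT W AND W OR (Y OR NOT NOT NOT Z) AND NOT X
= (Y OR NOT NOT NOT Z) AND NOT X
= (Y OR NOT Z) AND NOT X
This depends on X, Y, Z, so it is not a constant.

contingent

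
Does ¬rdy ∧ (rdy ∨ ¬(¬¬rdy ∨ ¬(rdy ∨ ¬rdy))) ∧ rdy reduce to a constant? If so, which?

yes, False

¬rdy ∧ (rdy ∨ ¬(¬¬rdy ∨ ¬(rdy ∨ ¬rdy))) ∧ rdy
= ¬rdy ∧ (rdy ∨ ¬rdy ∧ (rdy ∨ ¬rdy)) ∧ rdy   (De Morgan)
= ¬rdy ∧ (rdy ∨ ¬rdy) ∧ rdy   (complement / identity)
= ¬rdy ∧ rdy   (complement / identity)
= False   (complement)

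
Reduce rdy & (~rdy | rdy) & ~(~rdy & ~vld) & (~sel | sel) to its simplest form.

rdy & (~rdy | rdy) & ~(~rdy & ~vld) & (~sel | sel)
= rdy & (~rdy | rdy) & (rdy | vld) & (~sel | sel)
= rdy & (~rdy | rdy) & (rdy | vld)
= rdy & (rdy | vld)
= rdy

rdy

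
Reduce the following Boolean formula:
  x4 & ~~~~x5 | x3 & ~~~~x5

x4 & ~~~~x5 | x3 & ~~~~x5
= (x4 | x3) & ~~~~x5   [distribution]
= (x4 | x3) & ~~x5   [double negation]
= (x4 | x3) & x5   [double negation]

(x4 | x3) & x5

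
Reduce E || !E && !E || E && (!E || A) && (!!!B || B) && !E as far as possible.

E || !E && !E || E && (!E || A) && (!!!B || B) && !E
= E || !E && !E || E && (!E || A) && (!B || B) && !E
= E || !E && !E || E && (!E || A) && !E
= E || !E && !E || E && !E
= E || !E
= true

true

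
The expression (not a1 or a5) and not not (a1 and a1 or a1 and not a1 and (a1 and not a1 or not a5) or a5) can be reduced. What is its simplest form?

a5

(not a1 or a5) and not not (a1 and a1 or a1 and not a1 and (a1 and not a1 or not a5) or a5)
= (not a1 or a5) and not not (a1 and a1 or a1 and not a1 or a5)
= (not a1 or a5) and not not (a1 or a5)
= (not a1 or a5) and (a1 or a5)
= not a1 and a1 or a5
= a5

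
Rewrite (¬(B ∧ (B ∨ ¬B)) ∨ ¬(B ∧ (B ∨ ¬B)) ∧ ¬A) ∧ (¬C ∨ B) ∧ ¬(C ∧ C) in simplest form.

(¬(B ∧ (B ∨ ¬B)) ∨ ¬(B ∧ (B ∨ ¬B)) ∧ ¬A) ∧ (¬C ∨ B) ∧ ¬(C ∧ C)
= ¬(B ∧ (B ∨ ¬B)) ∧ (¬C ∨ B) ∧ ¬(C ∧ C)   (absorption)
= ¬(B ∧ (B ∨ ¬B)) ∧ (¬C ∨ B) ∧ ¬C   (idempotence)
= ¬(B ∧ (B ∨ ¬B)) ∧ ¬C   (absorption)
= ¬B ∧ ¬C   (complement / identity)

¬B ∧ ¬C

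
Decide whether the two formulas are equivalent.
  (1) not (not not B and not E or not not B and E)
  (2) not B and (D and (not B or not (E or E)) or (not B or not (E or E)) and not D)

E1: not (not not B and not E or not not B and E)
    = not not not B   (distribution)
    = not B   (double negation)
E2: not B and (D and (not B or not (E or E)) or (not B or not (E or E)) and not D)
    = not B and (not B or not (E or E))   (distribution)
    = not B and (not B or not E)   (idempotence)
    = not B   (absorption)
Both reduce to not B, so they are equivalent.

Yes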